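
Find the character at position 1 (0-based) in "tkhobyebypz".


Input string: 'tkhobyebypz'
Operation: get character at index 1
Index mapping: s[0]='t', s[1]='k'
Result: 'k'


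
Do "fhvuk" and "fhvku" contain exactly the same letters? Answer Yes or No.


String 1: 'fhvuk' -> sorted: 'fhkuv'
String 2: 'fhvku' -> sorted: 'fhkuv'
Compare sorted forms: 'fhkuv' == 'fhkuv'
Anagram: Yes


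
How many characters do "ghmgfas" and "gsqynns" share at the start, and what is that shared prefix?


String 1: 'ghmgfas'
String 2: 'gsqynns'
Compare position by position:
pos 0: 'g' vs 'g' match
pos 1: 'h' vs 's' differ -> stop
Longest common prefix: "g" (length 1)


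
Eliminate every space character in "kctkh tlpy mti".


Input string: 'kctkh tlpy mti'
Operation: remove all spaces
Words: 'kctkh', 'tlpy', 'mti'
Join without spaces: kctkhtlpymti


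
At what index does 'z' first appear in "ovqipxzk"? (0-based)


Input string: 'ovqipxzk'
Target: 'z'
Scanning left to right: s[0]='o', s[1]='v', s[2]='q', s[3]='i', s[4]='p', s[5]='x', s[6]='z'
First match at index: 6


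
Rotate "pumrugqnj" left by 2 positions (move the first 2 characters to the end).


Input: 'pumrugqnj', shift = 2
Operation: split at index 2 and swap parts
Front part s[0:2] = 'pu'
Back part s[2:] = 'mrugqnj'
Rotated = back + front = 'mrugqnj' + 'pu'
Result: mrugqnjpu


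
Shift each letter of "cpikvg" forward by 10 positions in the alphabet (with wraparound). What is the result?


Input: 'cpikvg', shift = 10
Operation: for each letter, (position + 10) mod 26
Mapping: 'c'(2+10=12)->'m', 'p'(15+10=25)->'z', 'i'(8+10=18)->'s', 'k'(10+10=20)->'u', 'v'(21+10=31, 31 mod 26=5)->'f', 'g'(6+10=16)->'q'
Result: mzsufq


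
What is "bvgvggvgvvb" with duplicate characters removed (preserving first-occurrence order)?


Input: 'bvgvggvgvvb'
Operation: keep first occurrence of each character
Scan: s[0]='b' new -> keep; s[1]='v' new -> keep; s[2]='g' new -> keep; s[3]='v' seen -> skip; s[4]='g' seen -> skip; s[5]='g' seen -> skip; s[6]='v' seen -> skip; s[7]='g' seen -> skip; s[8]='v' seen -> skip; s[9]='v' seen -> skip; s[10]='b' seen -> skip
Result: bvg


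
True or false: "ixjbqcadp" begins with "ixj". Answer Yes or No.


Input string: 'ixjbqcadp'
Prefix to check: 'ixj'
First 3 characters of input: 'ixj'
Match: True
Result: Yes


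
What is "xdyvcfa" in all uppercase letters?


Input string: 'xdyvcfa'
Operation: convert each letter to uppercase
Mapping: 'x'->'X', 'd'->'D', 'y'->'Y', 'v'->'V', 'c'->'C', 'f'->'F', 'a'->'A'
Result: XDYVCFA


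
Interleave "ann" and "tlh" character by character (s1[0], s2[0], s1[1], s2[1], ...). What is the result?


String 1: 'ann'
String 2: 'tlh'
Operation: alternate characters
Pairs: 'a'+'t', 'n'+'l', 'n'+'h'
Result: atnlnh


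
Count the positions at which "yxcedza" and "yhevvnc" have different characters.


String 1: 'yxcedza'
String 2: 'yhevvnc'
Compare each position: pos 0: 'y'=='y', pos 1: 'x'!='h', pos 2: 'c'!='e', pos 3: 'e'!='v', pos 4: 'd'!='v', pos 5: 'z'!='n', pos 6: 'a'!='c'
Differing positions: 6
Hamming distance: 6


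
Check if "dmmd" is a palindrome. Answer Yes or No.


Input string: 'dmmd'
Reversed: 'dmmd'
Compare pairs: s[0]='d' vs s[3]='d' (match), s[1]='m' vs s[2]='m' (match)
Palindrome: Yes


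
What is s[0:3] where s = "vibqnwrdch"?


Input string: 'vibqnwrdch'
Operation: slice [0:3]
Extract characters: s[0]='v', s[1]='i', s[2]='b'
Result: vib


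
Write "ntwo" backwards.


Input string: 'ntwo'
Operation: reverse character order
Original order: 'n' -> 't' -> 'w' -> 'o'
Reversed order: 'o' -> 'w' -> 't' -> 'n'
Result: owtn


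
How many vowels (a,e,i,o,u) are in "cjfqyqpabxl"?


Input string: 'cjfqyqpabxl'
Operation: count vowels (a, e, i, o, u)
Scan: s[0]='c', s[1]='j', s[2]='f', s[3]='q', s[4]='y', s[5]='q', s[6]='p', s[7]='a' (vowel), s[8]='b', s[9]='x', s[10]='l'
Vowels found: 1
Result: 1


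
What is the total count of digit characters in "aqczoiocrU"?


Input string: 'aqczoiocrU'
Operation: count digit characters (0-9)
Scan: 'a', 'q', 'c', 'z', 'o', 'i', 'o', 'c', 'r', 'U'
Digits found: 0
Result: 0


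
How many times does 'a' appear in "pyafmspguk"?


Input string: 'pyafmspguk'
Target character: 'a'
Scan each position: s[2]='a'
Matches found at indices: 2
Total: 1


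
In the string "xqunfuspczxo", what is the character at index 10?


Input string: 'xqunfuspczxo'
Operation: get character at index 10
Index mapping: s[0]='x', s[1]='q', s[2]='u', s[3]='n', s[4]='f', s[5]='u', s[6]='s', s[7]='p', s[8]='c', s[9]='z', s[10]='x'
Result: 'x'


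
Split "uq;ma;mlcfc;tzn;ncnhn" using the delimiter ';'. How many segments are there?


Input string: 'uq;ma;mlcfc;tzn;ncnhn'
Delimiter: ';'
Split result: 'uq', 'ma', 'mlcfc', 'tzn', 'ncnhn'
Number of parts: 5


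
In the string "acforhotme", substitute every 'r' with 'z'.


Input string: 'acforhotme'
Operation: replace 'r' with 'z'
Positions of 'r': 4
After replacement: acfozhotme


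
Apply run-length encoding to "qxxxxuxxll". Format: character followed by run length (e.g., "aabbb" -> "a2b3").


Input: 'qxxxxuxxll'
Operation: identify consecutive runs
Runs: 'q' -> q1, 'xxxx' -> x4, 'u' -> u1, 'xx' -> x2, 'll' -> l2
Encoded: q1x4u1x2l2


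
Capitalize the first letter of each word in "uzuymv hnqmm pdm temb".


Input string: 'uzuymv hnqmm pdm temb'
Operation: capitalize first letter of each word
Word transformations: 'uzuymv'->'Uzuymv', 'hnqmm'->'Hnqmm', 'pdm'->'Pdm', 'temb'->'Temb'
Result: Uzuymv Hnqmm Pdm Temb


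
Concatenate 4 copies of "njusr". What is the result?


Input string: 'njusr'
Operation: repeat 4 times
Concatenation: 'njusr' + 'njusr' + 'njusr' + 'njusr'
Result: njusrnjusrnjusrnjusr


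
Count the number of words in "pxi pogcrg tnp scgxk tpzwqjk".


Input string: 'pxi pogcrg tnp scgxk tpzwqjk'
Operation: split by spaces
Words found: 'pxi', 'pogcrg', 'tnp', 'scgxk', 'tpzwqjk'
Word count: 5


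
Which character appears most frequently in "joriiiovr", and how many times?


Input: 'joriiiovr'
Operation: tally each character
Counts: 'i':3, 'j':1, 'o':2, 'r':2, 'v':1
Maximum: 'i' appears 3 times


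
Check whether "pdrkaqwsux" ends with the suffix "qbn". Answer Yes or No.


Input string: 'pdrkaqwsux'
Suffix to check: 'qbn'
Last 3 characters of input: 'sux'
Match: False
Result: No


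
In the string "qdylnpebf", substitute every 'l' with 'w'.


Input string: 'qdylnpebf'
Operation: replace 'l' with 'w'
Positions of 'l': 3
After replacement: qdywnpebf


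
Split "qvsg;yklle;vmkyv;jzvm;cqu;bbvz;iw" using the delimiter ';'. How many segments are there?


Input string: 'qvsg;yklle;vmkyv;jzvm;cqu;bbvz;iw'
Delimiter: ';'
Split result: 'qvsg', 'yklle', 'vmkyv', 'jzvm', 'cqu', 'bbvz', 'iw'
Number of parts: 7


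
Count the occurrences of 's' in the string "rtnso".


Input string: 'rtnso'
Target character: 's'
Scan each position: s[3]='s'
Matches found at indices: 3
Total: 1


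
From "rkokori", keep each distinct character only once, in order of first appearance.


Input: 'rkokori'
Operation: keep first occurrence of each character
Scan: s[0]='r' new -> keep; s[1]='k' new -> keep; s[2]='o' new -> keep; s[3]='k' seen -> skip; s[4]='o' seen -> skip; s[5]='r' seen -> skip; s[6]='i' new -> keep
Result: rkoi


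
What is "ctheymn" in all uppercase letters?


Input string: 'ctheymn'
Operation: convert each letter to uppercase
Mapping: 'c'->'C', 't'->'T', 'h'->'H', 'e'->'E', 'y'->'Y', 'm'->'M', 'n'->'N'
Result: CTHEYMN


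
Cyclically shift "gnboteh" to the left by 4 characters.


Input: 'gnboteh', shift = 4
Operation: split at index 4 and swap parts
Front part s[0:4] = 'gnbo'
Back part s[4:] = 'teh'
Rotated = back + front = 'teh' + 'gnbo'
Result: tehgnbo


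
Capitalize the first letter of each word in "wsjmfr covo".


Input string: 'wsjmfr covo'
Operation: capitalize first letter of each word
Word transformations: 'wsjmfr'->'Wsjmfr', 'covo'->'Covo'
Result: Wsjmfr Covo


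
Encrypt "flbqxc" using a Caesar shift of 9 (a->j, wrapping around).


Input: 'flbqxc', shift = 9
Operation: for each letter, (position + 9) mod 26
Mapping: 'f'(5+9=14)->'o', 'l'(11+9=20)->'u', 'b'(1+9=10)->'k', 'q'(16+9=25)->'z', 'x'(23+9=32, 32 mod 26=6)->'g', 'c'(2+9=11)->'l'
Result: oukzgl


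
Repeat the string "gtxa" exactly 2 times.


Input string: 'gtxa'
Operation: repeat 2 times
Concatenation: 'gtxa' + 'gtxa'
Result: gtxagtxa


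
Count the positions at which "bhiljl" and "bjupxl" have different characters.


String 1: 'bhiljl'
String 2: 'bjupxl'
Compare each position: pos 0: 'b'=='b', pos 1: 'h'!='j', pos 2: 'i'!='u', pos 3: 'l'!='p', pos 4: 'j'!='x', pos 5: 'l'=='l'
Differing positions: 4
Hamming distance: 4


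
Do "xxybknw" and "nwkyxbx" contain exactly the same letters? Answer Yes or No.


String 1: 'xxybknw' -> sorted: 'bknwxxy'
String 2: 'nwkyxbx' -> sorted: 'bknwxxy'
Compare sorted forms: 'bknwxxy' == 'bknwxxy'
Anagram: Yes


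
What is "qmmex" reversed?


Input string: 'qmmex'
Operation: reverse character order
Original order: 'q' -> 'm' -> 'm' -> 'e' -> 'x'
Reversed order: 'x' -> 'e' -> 'm' -> 'm' -> 'q'
Result: xemmq


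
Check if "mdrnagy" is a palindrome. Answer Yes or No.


Input string: 'mdrnagy'
Reversed: 'yganrdm'
Compare pairs: s[0]='m' vs s[6]='y' (mismatch), s[1]='d' vs s[5]='g' (mismatch), s[2]='r' vs s[4]='a' (mismatch)
Palindrome: No


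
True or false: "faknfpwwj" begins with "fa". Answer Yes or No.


Input string: 'faknfpwwj'
Prefix to check: 'fa'
First 2 characters of input: 'fa'
Match: True
Result: Yes


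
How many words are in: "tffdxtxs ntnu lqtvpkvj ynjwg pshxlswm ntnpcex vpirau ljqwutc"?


Input string: 'tffdxtxs ntnu lqtvpkvj ynjwg pshxlswm ntnpcex vpirau ljqwutc'
Operation: split by spaces
Words found: 'tffdxtxs', 'ntnu', 'lqtvpkvj', 'ynjwg', 'pshxlswm', 'ntnpcex', 'vpirau', 'ljqwutc'
Word count: 8


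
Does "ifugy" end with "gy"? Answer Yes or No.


Input string: 'ifugy'
Suffix to check: 'gy'
Last 2 characters of input: 'gy'
Match: True
Result: Yes


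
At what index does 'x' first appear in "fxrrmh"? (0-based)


Input string: 'fxrrmh'
Target: 'x'
Scanning left to right: s[0]='f', s[1]='x'
First match at index: 1


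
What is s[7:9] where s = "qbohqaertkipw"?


Input string: 'qbohqaertkipw'
Operation: slice [7:9]
Extract characters: s[7]='r', s[8]='t'
Result: rt


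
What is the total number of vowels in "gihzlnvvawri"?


Input string: 'gihzlnvvawri'
Operation: count vowels (a, e, i, o, u)
Scan: s[0]='g', s[1]='i' (vowel), s[2]='h', s[3]='z', s[4]='l', s[5]='n', s[6]='v', s[7]='v', s[8]='a' (vowel), s[9]='w', s[10]='r', s[11]='i' (vowel)
Vowels found: 3
Result: 3


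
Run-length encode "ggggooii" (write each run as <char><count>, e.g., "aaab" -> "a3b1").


Input: 'ggggooii'
Operation: identify consecutive runs
Runs: 'gggg' -> g4, 'oo' -> o2, 'ii' -> i2
Encoded: g4o2i2


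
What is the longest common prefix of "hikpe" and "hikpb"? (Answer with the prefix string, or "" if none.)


String 1: 'hikpe'
String 2: 'hikpb'
Compare position by position:
pos 0: 'h' vs 'h' match
pos 1: 'i' vs 'i' match
pos 2: 'k' vs 'k' match
pos 3: 'p' vs 'p' match
pos 4: 'e' vs 'b' differ -> stop
Longest common prefix: "hikp" (length 4)


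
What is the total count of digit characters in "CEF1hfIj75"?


Input string: 'CEF1hfIj75'
Operation: count digit characters (0-9)
Scan: 'C', 'E', 'F', '1'(digit), 'h', 'f', 'I', 'j', '7'(digit), '5'(digit)
Digits found: 3
Result: 3


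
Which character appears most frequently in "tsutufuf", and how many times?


Input: 'tsutufuf'
Operation: tally each character
Counts: 'f':2, 's':1, 't':2, 'u':3
Maximum: 'u' appears 3 times


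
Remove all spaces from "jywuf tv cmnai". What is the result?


Input string: 'jywuf tv cmnai'
Operation: remove all spaces
Words: 'jywuf', 'tv', 'cmnai'
Join without spaces: jywuftvcmnai


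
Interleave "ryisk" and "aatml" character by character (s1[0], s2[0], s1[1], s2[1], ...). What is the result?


String 1: 'ryisk'
String 2: 'aatml'
Operation: alternate characters
Pairs: 'r'+'a', 'y'+'a', 'i'+'t', 's'+'m', 'k'+'l'
Result: rayaitsmkl


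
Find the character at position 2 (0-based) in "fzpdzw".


Input string: 'fzpdzw'
Operation: get character at index 2
Index mapping: s[0]='f', s[1]='z', s[2]='p'
Result: 'p'


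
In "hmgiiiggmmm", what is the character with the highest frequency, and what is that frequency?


Input: 'hmgiiiggmmm'
Operation: tally each character
Counts: 'g':3, 'h':1, 'i':3, 'm':4
Maximum: 'm' appears 4 times


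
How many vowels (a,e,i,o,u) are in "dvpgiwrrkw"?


Input string: 'dvpgiwrrkw'
Operation: count vowels (a, e, i, o, u)
Scan: s[0]='d', s[1]='v', s[2]='p', s[3]='g', s[4]='i' (vowel), s[5]='w', s[6]='r', s[7]='r', s[8]='k', s[9]='w'
Vowels found: 1
Result: 1


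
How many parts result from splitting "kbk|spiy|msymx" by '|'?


Input string: 'kbk|spiy|msymx'
Delimiter: '|'
Split result: 'kbk', 'spiy', 'msymx'
Number of parts: 3


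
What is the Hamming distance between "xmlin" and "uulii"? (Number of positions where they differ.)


String 1: 'xmlin'
String 2: 'uulii'
Compare each position: pos 0: 'x'!='u', pos 1: 'm'!='u', pos 2: 'l'=='l', pos 3: 'i'=='i', pos 4: 'n'!='i'
Differing positions: 3
Hamming distance: 3


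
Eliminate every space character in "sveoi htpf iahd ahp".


Input string: 'sveoi htpf iahd ahp'
Operation: remove all spaces
Words: 'sveoi', 'htpf', 'iahd', 'ahp'
Join without spaces: sveoihtpfiahdahp


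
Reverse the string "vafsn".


Input string: 'vafsn'
Operation: reverse character order
Original order: 'v' -> 'a' -> 'f' -> 's' -> 'n'
Reversed order: 'n' -> 's' -> 'f' -> 'a' -> 'v'
Result: nsfav


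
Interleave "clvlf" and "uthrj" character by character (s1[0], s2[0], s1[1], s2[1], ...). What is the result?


String 1: 'clvlf'
String 2: 'uthrj'
Operation: alternate characters
Pairs: 'c'+'u', 'l'+'t', 'v'+'h', 'l'+'r', 'f'+'j'
Result: cultvhlrfj


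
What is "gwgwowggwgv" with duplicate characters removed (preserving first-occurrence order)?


Input: 'gwgwowggwgv'
Operation: keep first occurrence of each character
Scan: s[0]='g' new -> keep; s[1]='w' new -> keep; s[2]='g' seen -> skip; s[3]='w' seen -> skip; s[4]='o' new -> keep; s[5]='w' seen -> skip; s[6]='g' seen -> skip; s[7]='g' seen -> skip; s[8]='w' seen -> skip; s[9]='g' seen -> skip; s[10]='v' new -> keep
Result: gwov


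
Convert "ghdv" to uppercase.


Input string: 'ghdv'
Operation: convert each letter to uppercase
Mapping: 'g'->'G', 'h'->'H', 'd'->'D', 'v'->'V'
Result: GHDV


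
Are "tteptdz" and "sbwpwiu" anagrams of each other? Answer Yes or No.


String 1: 'tteptdz' -> sorted: 'deptttz'
String 2: 'sbwpwiu' -> sorted: 'bipsuww'
Compare sorted forms: 'deptttz' != 'bipsuww'
Anagram: No


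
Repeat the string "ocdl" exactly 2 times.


Input string: 'ocdl'
Operation: repeat 2 times
Concatenation: 'ocdl' + 'ocdl'
Result: ocdlocdl


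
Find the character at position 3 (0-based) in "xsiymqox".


Input string: 'xsiymqox'
Operation: get character at index 3
Index mapping: s[0]='x', s[1]='s', s[2]='i', s[3]='y'
Result: 'y'


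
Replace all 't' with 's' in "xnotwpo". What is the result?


Input string: 'xnotwpo'
Operation: replace 't' with 's'
Positions of 't': 3
After replacement: xnoswpo


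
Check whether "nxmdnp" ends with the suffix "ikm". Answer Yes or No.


Input string: 'nxmdnp'
Suffix to check: 'ikm'
Last 3 characters of input: 'dnp'
Match: False
Result: No


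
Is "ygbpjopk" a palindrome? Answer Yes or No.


Input string: 'ygbpjopk'
Reversed: 'kpojpbgy'
Compare pairs: s[0]='y' vs s[7]='k' (mismatch), s[1]='g' vs s[6]='p' (mismatch), s[2]='b' vs s[5]='o' (mismatch), s[3]='p' vs s[4]='j' (mismatch)
Palindrome: No


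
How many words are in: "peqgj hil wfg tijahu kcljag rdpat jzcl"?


Input string: 'peqgj hil wfg tijahu kcljag rdpat jzcl'
Operation: split by spaces
Words found: 'peqgj', 'hil', 'wfg', 'tijahu', 'kcljag', 'rdpat', 'jzcl'
Word count: 7


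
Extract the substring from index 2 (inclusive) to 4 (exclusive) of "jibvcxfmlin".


Input string: 'jibvcxfmlin'
Operation: slice [2:4]
Extract characters: s[2]='b', s[3]='v'
Result: bv


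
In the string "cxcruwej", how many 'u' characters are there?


Input string: 'cxcruwej'
Target character: 'u'
Scan each position: s[4]='u'
Matches found at indices: 4
Total: 1


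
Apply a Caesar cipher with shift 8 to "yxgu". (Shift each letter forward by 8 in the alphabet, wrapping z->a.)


Input: 'yxgu', shift = 8
Operation: for each letter, (position + 8) mod 26
Mapping: 'y'(24+8=32, 32 mod 26=6)->'g', 'x'(23+8=31, 31 mod 26=5)->'f', 'g'(6+8=14)->'o', 'u'(20+8=28, 28 mod 26=2)->'c'
Result: gfoc


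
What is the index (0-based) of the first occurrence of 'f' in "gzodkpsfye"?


Input string: 'gzodkpsfye'
Target: 'f'
Scanning left to right: s[0]='g', s[1]='z', s[2]='o', s[3]='d', s[4]='k', s[5]='p', s[6]='s', s[7]='f'
First match at index: 7


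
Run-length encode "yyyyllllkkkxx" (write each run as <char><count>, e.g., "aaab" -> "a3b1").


Input: 'yyyyllllkkkxx'
Operation: identify consecutive runs
Runs: 'yyyy' -> y4, 'llll' -> l4, 'kkk' -> k3, 'xx' -> x2
Encoded: y4l4k3x2


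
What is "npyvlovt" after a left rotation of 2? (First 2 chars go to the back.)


Input: 'npyvlovt', shift = 2
Operation: split at index 2 and swap parts
Front part s[0:2] = 'np'
Back part s[2:] = 'yvlovt'
Rotated = back + front = 'yvlovt' + 'np'
Result: yvlovtnp


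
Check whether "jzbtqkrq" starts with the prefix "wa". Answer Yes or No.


Input string: 'jzbtqkrq'
Prefix to check: 'wa'
First 2 characters of input: 'jz'
Match: False
Result: No


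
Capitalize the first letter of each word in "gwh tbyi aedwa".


Input string: 'gwh tbyi aedwa'
Operation: capitalize first letter of each word
Word transformations: 'gwh'->'Gwh', 'tbyi'->'Tbyi', 'aedwa'->'Aedwa'
Result: Gwh Tbyi Aedwa


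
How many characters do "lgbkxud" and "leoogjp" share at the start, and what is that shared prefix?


String 1: 'lgbkxud'
String 2: 'leoogjp'
Compare position by position:
pos 0: 'l' vs 'l' match
pos 1: 'g' vs 'e' differ -> stop
Longest common prefix: "l" (length 1)


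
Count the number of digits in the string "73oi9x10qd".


Input string: '73oi9x10qd'
Operation: count digit characters (0-9)
Scan: '7'(digit), '3'(digit), 'o', 'i', '9'(digit), 'x', '1'(digit), '0'(digit), 'q', 'd'
Digits found: 5
Result: 5


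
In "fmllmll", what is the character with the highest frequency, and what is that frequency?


Input: 'fmllmll'
Operation: tally each character
Counts: 'f':1, 'l':4, 'm':2
Maximum: 'l' appears 4 times


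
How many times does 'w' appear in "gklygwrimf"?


Input string: 'gklygwrimf'
Target character: 'w'
Scan each position: s[5]='w'
Matches found at indices: 5
Total: 1


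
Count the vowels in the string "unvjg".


Input string: 'unvjg'
Operation: count vowels (a, e, i, o, u)
Scan: s[0]='u' (vowel), s[1]='n', s[2]='v', s[3]='j', s[4]='g'
Vowels found: 1
Result: 1


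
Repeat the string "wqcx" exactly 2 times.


Input string: 'wqcx'
Operation: repeat 2 times
Concatenation: 'wqcx' + 'wqcx'
Result: wqcxwqcx


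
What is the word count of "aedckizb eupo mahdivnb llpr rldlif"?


Input string: 'aedckizb eupo mahdivnb llpr rldlif'
Operation: split by spaces
Words found: 'aedckizb', 'eupo', 'mahdivnb', 'llpr', 'rldlif'
Word count: 5


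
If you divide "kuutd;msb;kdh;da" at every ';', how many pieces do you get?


Input string: 'kuutd;msb;kdh;da'
Delimiter: ';'
Split result: 'kuutd', 'msb', 'kdh', 'da'
Number of parts: 4


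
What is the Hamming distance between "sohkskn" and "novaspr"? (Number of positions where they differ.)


String 1: 'sohkskn'
String 2: 'novaspr'
Compare each position: pos 0: 's'!='n', pos 1: 'o'=='o', pos 2: 'h'!='v', pos 3: 'k'!='a', pos 4: 's'=='s', pos 5: 'k'!='p', pos 6: 'n'!='r'
Differing positions: 5
Hamming distance: 5


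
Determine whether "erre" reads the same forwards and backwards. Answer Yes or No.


Input string: 'erre'
Reversed: 'erre'
Compare pairs: s[0]='e' vs s[3]='e' (match), s[1]='r' vs s[2]='r' (match)
Palindrome: Yes


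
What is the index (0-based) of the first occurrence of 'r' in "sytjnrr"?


Input string: 'sytjnrr'
Target: 'r'
Scanning left to right: s[0]='s', s[1]='y', s[2]='t', s[3]='j', s[4]='n', s[5]='r'
First match at index: 5


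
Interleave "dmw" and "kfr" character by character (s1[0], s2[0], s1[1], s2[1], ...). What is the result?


String 1: 'dmw'
String 2: 'kfr'
Operation: alternate characters
Pairs: 'd'+'k', 'm'+'f', 'w'+'r'
Result: dkmfwr


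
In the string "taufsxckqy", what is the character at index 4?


Input string: 'taufsxckqy'
Operation: get character at index 4
Index mapping: s[0]='t', s[1]='a', s[2]='u', s[3]='f', s[4]='s'
Result: 's'


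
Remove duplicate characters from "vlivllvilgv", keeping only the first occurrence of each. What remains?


Input: 'vlivllvilgv'
Operation: keep first occurrence of each character
Scan: s[0]='v' new -> keep; s[1]='l' new -> keep; s[2]='i' new -> keep; s[3]='v' seen -> skip; s[4]='l' seen -> skip; s[5]='l' seen -> skip; s[6]='v' seen -> skip; s[7]='i' seen -> skip; s[8]='l' seen -> skip; s[9]='g' new -> keep; s[10]='v' seen -> skip
Result: vlig


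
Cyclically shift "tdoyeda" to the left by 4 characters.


Input: 'tdoyeda', shift = 4
Operation: split at index 4 and swap parts
Front part s[0:4] = 'tdoy'
Back part s[4:] = 'eda'
Rotated = back + front = 'eda' + 'tdoy'
Result: edatdoy


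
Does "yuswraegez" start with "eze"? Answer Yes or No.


Input string: 'yuswraegez'
Prefix to check: 'eze'
First 3 characters of input: 'yus'
Match: False
Result: No


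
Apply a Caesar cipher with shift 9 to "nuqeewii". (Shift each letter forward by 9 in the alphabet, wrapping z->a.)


Input: 'nuqeewii', shift = 9
Operation: for each letter, (position + 9) mod 26
Mapping: 'n'(13+9=22)->'w', 'u'(20+9=29, 29 mod 26=3)->'d', 'q'(16+9=25)->'z', 'e'(4+9=13)->'n', 'e'(4+9=13)->'n', 'w'(22+9=31, 31 mod 26=5)->'f', 'i'(8+9=17)->'r', 'i'(8+9=17)->'r'
Result: wdznnfrr


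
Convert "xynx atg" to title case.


Input string: 'xynx atg'
Operation: capitalize first letter of each word
Word transformations: 'xynx'->'Xynx', 'atg'->'Atg'
Result: Xynx Atg


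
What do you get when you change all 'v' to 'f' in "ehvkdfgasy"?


Input string: 'ehvkdfgasy'
Operation: replace 'v' with 'f'
Positions of 'v': 2
After replacement: ehfkdfgasy


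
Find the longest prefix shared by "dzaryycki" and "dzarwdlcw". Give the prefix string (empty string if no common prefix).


String 1: 'dzaryycki'
String 2: 'dzarwdlcw'
Compare position by position:
pos 0: 'd' vs 'd' match
pos 1: 'z' vs 'z' match
pos 2: 'a' vs 'a' match
pos 3: 'r' vs 'r' match
pos 4: 'y' vs 'w' differ -> stop
Longest common prefix: "dzar" (length 4)


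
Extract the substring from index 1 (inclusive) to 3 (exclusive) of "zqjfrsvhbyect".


Input string: 'zqjfrsvhbyect'
Operation: slice [1:3]
Extract characters: s[1]='q', s[2]='j'
Result: qj


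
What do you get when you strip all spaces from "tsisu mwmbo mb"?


Input string: 'tsisu mwmbo mb'
Operation: remove all spaces
Words: 'tsisu', 'mwmbo', 'mb'
Join without spaces: tsisumwmbomb


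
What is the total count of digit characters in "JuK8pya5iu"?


Input string: 'JuK8pya5iu'
Operation: count digit characters (0-9)
Scan: 'J', 'u', 'K', '8'(digit), 'p', 'y', 'a', '5'(digit), 'i', 'u'
Digits found: 2
Result: 2


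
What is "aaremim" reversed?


Input string: 'aaremim'
Operation: reverse character order
Original order: 'a' -> 'a' -> 'r' -> 'e' -> 'm' -> 'i' -> 'm'
Reversed order: 'm' -> 'i' -> 'm' -> 'e' -> 'r' -> 'a' -> 'a'
Result: mimeraa


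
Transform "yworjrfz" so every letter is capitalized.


Input string: 'yworjrfz'
Operation: convert each letter to uppercase
Mapping: 'y'->'Y', 'w'->'W', 'o'->'O', 'r'->'R', 'j'->'J', 'r'->'R', 'f'->'F', 'z'->'Z'
Result: YWORJRFZ


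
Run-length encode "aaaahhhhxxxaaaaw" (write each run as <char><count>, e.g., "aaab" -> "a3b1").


Input: 'aaaahhhhxxxaaaaw'
Operation: identify consecutive runs
Runs: 'aaaa' -> a4, 'hhhh' -> h4, 'xxx' -> x3, 'aaaa' -> a4, 'w' -> w1
Encoded: a4h4x3a4w1


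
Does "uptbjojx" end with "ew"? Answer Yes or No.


Input string: 'uptbjojx'
Suffix to check: 'ew'
Last 2 characters of input: 'jx'
Match: False
Result: No


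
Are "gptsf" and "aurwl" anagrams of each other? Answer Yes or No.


String 1: 'gptsf' -> sorted: 'fgpst'
String 2: 'aurwl' -> sorted: 'alruw'
Compare sorted forms: 'fgpst' != 'alruw'
Anagram: No


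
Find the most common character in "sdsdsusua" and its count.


Input: 'sdsdsusua'
Operation: tally each character
Counts: 'a':1, 'd':2, 's':4, 'u':2
Maximum: 's' appears 4 times


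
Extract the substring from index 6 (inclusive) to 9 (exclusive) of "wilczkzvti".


Input string: 'wilczkzvti'
Operation: slice [6:9]
Extract characters: s[6]='z', s[7]='v', s[8]='t'
Result: zvt


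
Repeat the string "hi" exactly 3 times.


Input string: 'hi'
Operation: repeat 3 times
Concatenation: 'hi' + 'hi' + 'hi'
Result: hihihi


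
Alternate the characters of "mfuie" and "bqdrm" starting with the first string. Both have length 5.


String 1: 'mfuie'
String 2: 'bqdrm'
Operation: alternate characters
Pairs: 'm'+'b', 'f'+'q', 'u'+'d', 'i'+'r', 'e'+'m'
Result: mbfqudirem


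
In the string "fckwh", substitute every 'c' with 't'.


Input string: 'fckwh'
Operation: replace 'c' with 't'
Positions of 'c': 1
After replacement: ftkwh


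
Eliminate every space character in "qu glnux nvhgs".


Input string: 'qu glnux nvhgs'
Operation: remove all spaces
Words: 'qu', 'glnux', 'nvhgs'
Join without spaces: quglnuxnvhgs


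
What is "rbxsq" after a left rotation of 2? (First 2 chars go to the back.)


Input: 'rbxsq', shift = 2
Operation: split at index 2 and swap parts
Front part s[0:2] = 'rb'
Back part s[2:] = 'xsq'
Rotated = back + front = 'xsq' + 'rb'
Result: xsqrb


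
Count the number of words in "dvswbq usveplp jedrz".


Input string: 'dvswbq usveplp jedrz'
Operation: split by spaces
Words found: 'dvswbq', 'usveplp', 'jedrz'
Word count: 3


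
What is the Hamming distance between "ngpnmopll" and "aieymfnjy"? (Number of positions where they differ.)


String 1: 'ngpnmopll'
String 2: 'aieymfnjy'
Compare each position: pos 0: 'n'!='a', pos 1: 'g'!='i', pos 2: 'p'!='e', pos 3: 'n'!='y', pos 4: 'm'=='m', pos 5: 'o'!='f', pos 6: 'p'!='n', pos 7: 'l'!='j', pos 8: 'l'!='y'
Differing positions: 8
Hamming distance: 8


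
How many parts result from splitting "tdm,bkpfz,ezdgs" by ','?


Input string: 'tdm,bkpfz,ezdgs'
Delimiter: ','
Split result: 'tdm', 'bkpfz', 'ezdgs'
Number of parts: 3


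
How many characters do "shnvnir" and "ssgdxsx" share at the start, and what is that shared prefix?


String 1: 'shnvnir'
String 2: 'ssgdxsx'
Compare position by position:
pos 0: 's' vs 's' match
pos 1: 'h' vs 's' differ -> stop
Longest common prefix: "s" (length 1)


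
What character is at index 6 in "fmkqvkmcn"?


Input string: 'fmkqvkmcn'
Operation: get character at index 6
Index mapping: s[0]='f', s[1]='m', s[2]='k', s[3]='q', s[4]='v', s[5]='k', s[6]='m'
Result: 'm'


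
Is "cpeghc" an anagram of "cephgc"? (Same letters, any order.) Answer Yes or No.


String 1: 'cephgc' -> sorted: 'cceghp'
String 2: 'cpeghc' -> sorted: 'cceghp'
Compare sorted forms: 'cceghp' == 'cceghp'
Anagram: Yes


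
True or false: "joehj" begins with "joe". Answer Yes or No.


Input string: 'joehj'
Prefix to check: 'joe'
First 3 characters of input: 'joe'
Match: True
Result: Yes


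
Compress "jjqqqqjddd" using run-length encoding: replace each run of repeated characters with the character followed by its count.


Input: 'jjqqqqjddd'
Operation: identify consecutive runs
Runs: 'jj' -> j2, 'qqqq' -> q4, 'j' -> j1, 'ddd' -> d3
Encoded: j2q4j1d3


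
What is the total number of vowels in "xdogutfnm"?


Input string: 'xdogutfnm'
Operation: count vowels (a, e, i, o, u)
Scan: s[0]='x', s[1]='d', s[2]='o' (vowel), s[3]='g', s[4]='u' (vowel), s[5]='t', s[6]='f', s[7]='n', s[8]='m'
Vowels found: 2
Result: 2


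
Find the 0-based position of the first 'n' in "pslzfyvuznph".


Input string: 'pslzfyvuznph'
Target: 'n'
Scanning left to right: s[0]='p', s[1]='s', s[2]='l', s[3]='z', s[4]='f', s[5]='y', s[6]='v', s[7]='u', s[8]='z', s[9]='n'
First match at index: 9


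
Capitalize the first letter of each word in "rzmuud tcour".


Input string: 'rzmuud tcour'
Operation: capitalize first letter of each word
Word transformations: 'rzmuud'->'Rzmuud', 'tcour'->'Tcour'
Result: Rzmuud Tcour


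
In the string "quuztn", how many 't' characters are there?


Input string: 'quuztn'
Target character: 't'
Scan each position: s[4]='t'
Matches found at indices: 4
Total: 1


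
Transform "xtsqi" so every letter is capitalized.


Input string: 'xtsqi'
Operation: convert each letter to uppercase
Mapping: 'x'->'X', 't'->'T', 's'->'S', 'q'->'Q', 'i'->'I'
Result: XTSQI


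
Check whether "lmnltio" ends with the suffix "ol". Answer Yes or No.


Input string: 'lmnltio'
Suffix to check: 'ol'
Last 2 characters of input: 'io'
Match: False
Result: No


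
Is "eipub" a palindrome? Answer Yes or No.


Input string: 'eipub'
Reversed: 'bupie'
Compare pairs: s[0]='e' vs s[4]='b' (mismatch), s[1]='i' vs s[3]='u' (mismatch)
Palindrome: No


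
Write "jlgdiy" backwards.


Input string: 'jlgdiy'
Operation: reverse character order
Original order: 'j' -> 'l' -> 'g' -> 'd' -> 'i' -> 'y'
Reversed order: 'y' -> 'i' -> 'd' -> 'g' -> 'l' -> 'j'
Result: yidglj


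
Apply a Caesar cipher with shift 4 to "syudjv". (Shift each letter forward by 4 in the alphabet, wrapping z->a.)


Input: 'syudjv', shift = 4
Operation: for each letter, (position + 4) mod 26
Mapping: 's'(18+4=22)->'w', 'y'(24+4=28, 28 mod 26=2)->'c', 'u'(20+4=24)->'y', 'd'(3+4=7)->'h', 'j'(9+4=13)->'n', 'v'(21+4=25)->'z'
Result: wcyhnz


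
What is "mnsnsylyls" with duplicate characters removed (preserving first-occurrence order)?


Input: 'mnsnsylyls'
Operation: keep first occurrence of each character
Scan: s[0]='m' new -> keep; s[1]='n' new -> keep; s[2]='s' new -> keep; s[3]='n' seen -> skip; s[4]='s' seen -> skip; s[5]='y' new -> keep; s[6]='l' new -> keep; s[7]='y' seen -> skip; s[8]='l' seen -> skip; s[9]='s' seen -> skip
Result: mnsyl


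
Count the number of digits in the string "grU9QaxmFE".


Input string: 'grU9QaxmFE'
Operation: count digit characters (0-9)
Scan: 'g', 'r', 'U', '9'(digit), 'Q', 'a', 'x', 'm', 'F', 'E'
Digits found: 1
Result: 1


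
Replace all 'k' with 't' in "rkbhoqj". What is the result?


Input string: 'rkbhoqj'
Operation: replace 'k' with 't'
Positions of 'k': 1
After replacement: rtbhoqj


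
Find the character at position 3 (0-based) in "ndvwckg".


Input string: 'ndvwckg'
Operation: get character at index 3
Index mapping: s[0]='n', s[1]='d', s[2]='v', s[3]='w'
Result: 'w'


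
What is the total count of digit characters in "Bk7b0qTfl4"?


Input string: 'Bk7b0qTfl4'
Operation: count digit characters (0-9)
Scan: 'B', 'k', '7'(digit), 'b', '0'(digit), 'q', 'T', 'f', 'l', '4'(digit)
Digits found: 3
Result: 3


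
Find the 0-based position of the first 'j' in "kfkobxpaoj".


Input string: 'kfkobxpaoj'
Target: 'j'
Scanning left to right: s[0]='k', s[1]='f', s[2]='k', s[3]='o', s[4]='b', s[5]='x', s[6]='p', s[7]='a', s[8]='o', s[9]='j'
First match at index: 9


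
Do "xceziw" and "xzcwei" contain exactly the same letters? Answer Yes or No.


String 1: 'xceziw' -> sorted: 'ceiwxz'
String 2: 'xzcwei' -> sorted: 'ceiwxz'
Compare sorted forms: 'ceiwxz' == 'ceiwxz'
Anagram: Yes


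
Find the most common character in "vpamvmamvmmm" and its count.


Input: 'vpamvmamvmmm'
Operation: tally each character
Counts: 'a':2, 'm':6, 'p':1, 'v':3
Maximum: 'm' appears 6 times


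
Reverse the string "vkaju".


Input string: 'vkaju'
Operation: reverse character order
Original order: 'v' -> 'k' -> 'a' -> 'j' -> 'u'
Reversed order: 'u' -> 'j' -> 'a' -> 'k' -> 'v'
Result: ujakv


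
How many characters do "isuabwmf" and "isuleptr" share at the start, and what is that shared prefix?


String 1: 'isuabwmf'
String 2: 'isuleptr'
Compare position by position:
pos 0: 'i' vs 'i' match
pos 1: 's' vs 's' match
pos 2: 'u' vs 'u' match
pos 3: 'a' vs 'l' differ -> stop
Longest common prefix: "isu" (length 3)


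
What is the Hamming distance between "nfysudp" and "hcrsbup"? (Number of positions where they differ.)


String 1: 'nfysudp'
String 2: 'hcrsbup'
Compare each position: pos 0: 'n'!='h', pos 1: 'f'!='c', pos 2: 'y'!='r', pos 3: 's'=='s', pos 4: 'u'!='b', pos 5: 'd'!='u', pos 6: 'p'=='p'
Differing positions: 5
Hamming distance: 5


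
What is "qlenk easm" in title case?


Input string: 'qlenk easm'
Operation: capitalize first letter of each word
Word transformations: 'qlenk'->'Qlenk', 'easm'->'Easm'
Result: Qlenk Easm


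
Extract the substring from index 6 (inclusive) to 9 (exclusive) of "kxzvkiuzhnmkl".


Input string: 'kxzvkiuzhnmkl'
Operation: slice [6:9]
Extract characters: s[6]='u', s[7]='z', s[8]='h'
Result: uzh


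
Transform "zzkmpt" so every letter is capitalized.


Input string: 'zzkmpt'
Operation: convert each letter to uppercase
Mapping: 'z'->'Z', 'z'->'Z', 'k'->'K', 'm'->'M', 'p'->'P', 't'->'T'
Result: ZZKMPT


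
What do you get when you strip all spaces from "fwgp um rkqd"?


Input string: 'fwgp um rkqd'
Operation: remove all spaces
Words: 'fwgp', 'um', 'rkqd'
Join without spaces: fwgpumrkqd


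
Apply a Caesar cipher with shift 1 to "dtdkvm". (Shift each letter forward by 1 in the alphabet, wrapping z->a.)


Input: 'dtdkvm', shift = 1
Operation: for each letter, (position + 1) mod 26
Mapping: 'd'(3+1=4)->'e', 't'(19+1=20)->'u', 'd'(3+1=4)->'e', 'k'(10+1=11)->'l', 'v'(21+1=22)->'w', 'm'(12+1=13)->'n'
Result: euelwn


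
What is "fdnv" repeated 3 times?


Input string: 'fdnv'
Operation: repeat 3 times
Concatenation: 'fdnv' + 'fdnv' + 'fdnv'
Result: fdnvfdnvfdnv


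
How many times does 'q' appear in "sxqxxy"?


Input string: 'sxqxxy'
Target character: 'q'
Scan each position: s[2]='q'
Matches found at indices: 2
Total: 1


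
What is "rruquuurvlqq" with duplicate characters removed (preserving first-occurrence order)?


Input: 'rruquuurvlqq'
Operation: keep first occurrence of each character
Scan: s[0]='r' new -> keep; s[1]='r' seen -> skip; s[2]='u' new -> keep; s[3]='q' new -> keep; s[4]='u' seen -> skip; s[5]='u' seen -> skip; s[6]='u' seen -> skip; s[7]='r' seen -> skip; s[8]='v' new -> keep; s[9]='l' new -> keep; s[10]='q' seen -> skip; s[11]='q' seen -> skip
Result: ruqvl


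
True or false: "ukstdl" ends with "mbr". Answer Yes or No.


Input string: 'ukstdl'
Suffix to check: 'mbr'
Last 3 characters of input: 'tdl'
Match: False
Result: No


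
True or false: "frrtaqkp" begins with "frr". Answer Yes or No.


Input string: 'frrtaqkp'
Prefix to check: 'frr'
First 3 characters of input: 'frr'
Match: True
Result: Yes


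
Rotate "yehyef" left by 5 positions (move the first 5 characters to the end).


Input: 'yehyef', shift = 5
Operation: split at index 5 and swap parts
Front part s[0:5] = 'yehye'
Back part s[5:] = 'f'
Rotated = back + front = 'f' + 'yehye'
Result: fyehye


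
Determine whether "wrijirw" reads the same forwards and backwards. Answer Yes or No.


Input string: 'wrijirw'
Reversed: 'wrijirw'
Compare pairs: s[0]='w' vs s[6]='w' (match), s[1]='r' vs s[5]='r' (match), s[2]='i' vs s[4]='i' (match)
Palindrome: Yes


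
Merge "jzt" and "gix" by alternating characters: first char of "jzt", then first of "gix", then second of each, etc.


String 1: 'jzt'
String 2: 'gix'
Operation: alternate characters
Pairs: 'j'+'g', 'z'+'i', 't'+'x'
Result: jgzitx


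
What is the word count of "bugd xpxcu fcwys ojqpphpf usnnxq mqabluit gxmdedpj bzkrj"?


Input string: 'bugd xpxcu fcwys ojqpphpf usnnxq mqabluit gxmdedpj bzkrj'
Operation: split by spaces
Words found: 'bugd', 'xpxcu', 'fcwys', 'ojqpphpf', 'usnnxq', 'mqabluit', 'gxmdedpj', 'bzkrj'
Word count: 8


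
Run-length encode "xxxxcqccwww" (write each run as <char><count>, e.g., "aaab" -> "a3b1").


Input: 'xxxxcqccwww'
Operation: identify consecutive runs
Runs: 'xxxx' -> x4, 'c' -> c1, 'q' -> q1, 'cc' -> c2, 'www' -> w3
Encoded: x4c1q1c2w3


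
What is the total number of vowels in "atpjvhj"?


Input string: 'atpjvhj'
Operation: count vowels (a, e, i, o, u)
Scan: s[0]='a' (vowel), s[1]='t', s[2]='p', s[3]='j', s[4]='v', s[5]='h', s[6]='j'
Vowels found: 1
Result: 1


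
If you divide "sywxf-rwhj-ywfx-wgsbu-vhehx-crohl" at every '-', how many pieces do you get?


Input string: 'sywxf-rwhj-ywfx-wgsbu-vhehx-crohl'
Delimiter: '-'
Split result: 'sywxf', 'rwhj', 'ywfx', 'wgsbu', 'vhehx', 'crohl'
Number of parts: 6


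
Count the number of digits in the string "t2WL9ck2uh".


Input string: 't2WL9ck2uh'
Operation: count digit characters (0-9)
Scan: 't', '2'(digit), 'W', 'L', '9'(digit), 'c', 'k', '2'(digit), 'u', 'h'
Digits found: 3
Result: 3


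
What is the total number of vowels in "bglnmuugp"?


Input string: 'bglnmuugp'
Operation: count vowels (a, e, i, o, u)
Scan: s[0]='b', s[1]='g', s[2]='l', s[3]='n', s[4]='m', s[5]='u' (vowel), s[6]='u' (vowel), s[7]='g', s[8]='p'
Vowels found: 2
Result: 2


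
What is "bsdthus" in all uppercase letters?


Input string: 'bsdthus'
Operation: convert each letter to uppercase
Mapping: 'b'->'B', 's'->'S', 'd'->'D', 't'->'T', 'h'->'H', 'u'->'U', 's'->'S'
Result: BSDTHUS


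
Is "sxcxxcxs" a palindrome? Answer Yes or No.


Input string: 'sxcxxcxs'
Reversed: 'sxcxxcxs'
Compare pairs: s[0]='s' vs s[7]='s' (match), s[1]='x' vs s[6]='x' (match), s[2]='c' vs s[5]='c' (match), s[3]='x' vs s[4]='x' (match)
Palindrome: Yes


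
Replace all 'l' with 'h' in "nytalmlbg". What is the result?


Input string: 'nytalmlbg'
Operation: replace 'l' with 'h'
Positions of 'l': 4, 6
After replacement: nytahmhbg


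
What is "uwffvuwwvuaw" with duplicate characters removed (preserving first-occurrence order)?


Input: 'uwffvuwwvuaw'
Operation: keep first occurrence of each character
Scan: s[0]='u' new -> keep; s[1]='w' new -> keep; s[2]='f' new -> keep; s[3]='f' seen -> skip; s[4]='v' new -> keep; s[5]='u' seen -> skip; s[6]='w' seen -> skip; s[7]='w' seen -> skip; s[8]='v' seen -> skip; s[9]='u' seen -> skip; s[10]='a' new -> keep; s[11]='w' seen -> skip
Result: uwfva


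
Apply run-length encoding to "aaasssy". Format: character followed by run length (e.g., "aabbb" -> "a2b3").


Input: 'aaasssy'
Operation: identify consecutive runs
Runs: 'aaa' -> a3, 'sss' -> s3, 'y' -> y1
Encoded: a3s3y1


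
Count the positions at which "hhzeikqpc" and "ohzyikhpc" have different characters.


String 1: 'hhzeikqpc'
String 2: 'ohzyikhpc'
Compare each position: pos 0: 'h'!='o', pos 1: 'h'=='h', pos 2: 'z'=='z', pos 3: 'e'!='y', pos 4: 'i'=='i', pos 5: 'k'=='k', pos 6: 'q'!='h', pos 7: 'p'=='p', pos 8: 'c'=='c'
Differing positions: 3
Hamming distance: 3


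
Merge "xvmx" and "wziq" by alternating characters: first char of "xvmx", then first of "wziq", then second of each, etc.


String 1: 'xvmx'
String 2: 'wziq'
Operation: alternate characters
Pairs: 'x'+'w', 'v'+'z', 'm'+'i', 'x'+'q'
Result: xwvzmixq


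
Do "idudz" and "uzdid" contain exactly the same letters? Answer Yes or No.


String 1: 'idudz' -> sorted: 'ddiuz'
String 2: 'uzdid' -> sorted: 'ddiuz'
Compare sorted forms: 'ddiuz' == 'ddiuz'
Anagram: Yes
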